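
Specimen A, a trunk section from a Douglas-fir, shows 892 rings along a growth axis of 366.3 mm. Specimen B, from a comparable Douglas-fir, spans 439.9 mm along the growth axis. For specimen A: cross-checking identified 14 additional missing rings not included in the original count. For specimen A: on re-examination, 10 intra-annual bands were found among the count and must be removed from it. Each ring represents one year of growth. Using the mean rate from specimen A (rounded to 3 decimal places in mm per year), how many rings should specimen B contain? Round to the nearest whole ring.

1076 rings

Specimen A: after corrections the count is 892 − 10 + 14 = 896 rings.
A: Extension rate ≈ 366.3 / 896 = 0.409 mm/year.
For B, 439.9 / 0.409 = 1075.55 years ≈ 1076 rings.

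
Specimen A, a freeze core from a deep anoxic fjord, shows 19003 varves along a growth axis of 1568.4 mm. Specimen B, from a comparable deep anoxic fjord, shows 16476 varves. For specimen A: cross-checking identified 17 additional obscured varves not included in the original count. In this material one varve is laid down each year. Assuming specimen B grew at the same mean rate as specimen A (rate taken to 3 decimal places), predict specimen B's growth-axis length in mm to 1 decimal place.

Specimen A: true varve count = 19003 + 17 = 19020.
A: 1568.4 mm over 19020 years gives 1568.4 / 19020 ≈ 0.082 mm per year.
Length of B = 0.082 × 16476 = 1351.0 mm.

1351.0 mm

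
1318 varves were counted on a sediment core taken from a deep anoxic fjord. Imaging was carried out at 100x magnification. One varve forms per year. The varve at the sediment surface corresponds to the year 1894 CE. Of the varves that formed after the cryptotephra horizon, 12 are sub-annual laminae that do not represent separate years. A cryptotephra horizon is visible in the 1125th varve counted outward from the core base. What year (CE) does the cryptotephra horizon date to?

Between varve 1125 and the sediment surface there are 1318 − 1125 = 193 varves.
193 − 12 false = 181 true varves after the cryptotephra horizon.
The varve at the sediment surface is 1894 CE, so the cryptotephra horizon dates to 1894 − 181 = 1713 CE.

1713 CE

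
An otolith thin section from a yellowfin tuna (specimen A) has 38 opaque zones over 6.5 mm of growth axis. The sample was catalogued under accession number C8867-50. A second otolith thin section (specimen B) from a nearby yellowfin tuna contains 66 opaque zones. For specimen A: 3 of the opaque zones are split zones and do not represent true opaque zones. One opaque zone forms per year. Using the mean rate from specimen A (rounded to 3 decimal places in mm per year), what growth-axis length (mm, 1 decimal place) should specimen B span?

Specimen A: after corrections the count is 38 − 3 = 35 opaque zones.
A: Mean rate = 6.5 mm / 35 years ≈ 0.186 mm/yr.
Length of B = 0.186 × 66 = 12.3 mm.

12.3 mm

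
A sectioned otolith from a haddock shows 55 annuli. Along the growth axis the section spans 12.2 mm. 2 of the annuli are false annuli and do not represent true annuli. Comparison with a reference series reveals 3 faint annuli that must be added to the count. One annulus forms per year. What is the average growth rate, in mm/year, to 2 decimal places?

0.22 mm/year

After corrections the count is 55 − 2 + 3 = 56 annuli.
Mean rate = 12.2 mm / 56 years ≈ 0.22 mm/year.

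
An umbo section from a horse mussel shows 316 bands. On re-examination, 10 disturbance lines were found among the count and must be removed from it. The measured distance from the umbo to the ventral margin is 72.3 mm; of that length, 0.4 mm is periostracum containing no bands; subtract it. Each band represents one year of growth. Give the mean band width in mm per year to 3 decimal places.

0.235 mm per year

True band count = 316 − 10 = 306.
Net length = 72.3 − 0.4 = 71.9 mm.
71.9 mm over 306 years gives 71.9 / 306 ≈ 0.235 mm per year.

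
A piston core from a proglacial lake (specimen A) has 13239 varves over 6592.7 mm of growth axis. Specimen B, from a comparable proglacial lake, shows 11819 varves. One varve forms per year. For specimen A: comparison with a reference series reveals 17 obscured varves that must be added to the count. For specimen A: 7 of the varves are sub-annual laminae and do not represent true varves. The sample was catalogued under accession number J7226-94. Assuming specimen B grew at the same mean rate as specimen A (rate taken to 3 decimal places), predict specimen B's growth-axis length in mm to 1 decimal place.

5885.9 mm

Specimen A: adjusted count: 13239 − 7 + 17 = 13249 varves.
A: 6592.7 mm over 13249 years gives 6592.7 / 13249 ≈ 0.498 mm/yr.
For B, 0.498 mm/year × 11819 years = 5885.9 mm.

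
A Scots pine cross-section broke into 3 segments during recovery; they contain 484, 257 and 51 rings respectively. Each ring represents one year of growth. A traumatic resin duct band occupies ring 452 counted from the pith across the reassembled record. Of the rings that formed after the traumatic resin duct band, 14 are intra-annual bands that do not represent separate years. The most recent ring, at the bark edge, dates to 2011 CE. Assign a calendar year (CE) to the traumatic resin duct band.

1685 CE

Total rings = 484 + 257 + 51 = 792.
792 − 452 = 340 rings lie beyond the traumatic resin duct band toward the bark edge.
Excluding 14 false rings: 340 − 14 = 326.
The ring at the bark edge is 2011 CE, so the traumatic resin duct band dates to 2011 − 326 = 1685 CE.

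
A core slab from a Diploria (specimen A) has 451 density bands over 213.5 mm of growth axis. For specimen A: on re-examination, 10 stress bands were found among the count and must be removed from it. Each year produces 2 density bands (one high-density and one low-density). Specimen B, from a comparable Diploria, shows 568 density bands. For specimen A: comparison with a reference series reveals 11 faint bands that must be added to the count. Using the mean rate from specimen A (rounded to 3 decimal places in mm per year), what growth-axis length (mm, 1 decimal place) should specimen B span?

Specimen A: after corrections the count is 451 − 10 + 11 = 452 density bands.
Specimen A: dividing by 2 density bands per year: 452 / 2 = 226 years.
A: 213.5 mm over 226 years gives 213.5 / 226 ≈ 0.945 mm/year.
Specimen B: dividing by 2 density bands per year: 568 / 2 = 284 years. Length of B = 0.945 × 284 = 268.4 mm.

268.4 mm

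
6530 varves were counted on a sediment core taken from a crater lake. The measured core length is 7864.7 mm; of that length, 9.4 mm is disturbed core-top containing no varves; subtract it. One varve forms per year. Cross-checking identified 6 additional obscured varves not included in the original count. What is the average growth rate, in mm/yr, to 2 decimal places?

True varve count = 6530 + 6 = 6536.
Removing the 9.4 mm offcut leaves 7864.7 − 9.4 = 7855.3 mm.
Extension rate ≈ 7855.3 / 6536 = 1.20 mm/yr.

1.20 mm/yr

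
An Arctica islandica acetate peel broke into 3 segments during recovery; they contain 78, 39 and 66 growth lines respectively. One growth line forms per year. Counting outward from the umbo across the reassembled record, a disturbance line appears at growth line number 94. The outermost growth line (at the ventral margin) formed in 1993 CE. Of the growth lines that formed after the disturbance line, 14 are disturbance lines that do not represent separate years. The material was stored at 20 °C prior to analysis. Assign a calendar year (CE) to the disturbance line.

1918 CE

Total growth lines = 78 + 39 + 66 = 183.
183 − 94 = 89 growth lines lie beyond the disturbance line toward the ventral margin.
Removing the 14 false growth lines leaves 89 − 14 = 75 true growth lines beyond the disturbance line.
The growth line at the ventral margin is 1993 CE, so the disturbance line dates to 1993 − 75 = 1918 CE.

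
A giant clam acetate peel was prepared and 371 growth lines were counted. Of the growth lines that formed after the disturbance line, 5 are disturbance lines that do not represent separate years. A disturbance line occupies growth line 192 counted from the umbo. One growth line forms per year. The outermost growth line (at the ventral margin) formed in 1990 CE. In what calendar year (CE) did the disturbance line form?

371 − 192 = 179 growth lines lie beyond the disturbance line toward the ventral margin.
179 − 5 false = 174 true growth lines after the disturbance line.
Counting back 174 years from 1990 CE places the disturbance line in 1990 − 174 = 1816 CE.

1816 CE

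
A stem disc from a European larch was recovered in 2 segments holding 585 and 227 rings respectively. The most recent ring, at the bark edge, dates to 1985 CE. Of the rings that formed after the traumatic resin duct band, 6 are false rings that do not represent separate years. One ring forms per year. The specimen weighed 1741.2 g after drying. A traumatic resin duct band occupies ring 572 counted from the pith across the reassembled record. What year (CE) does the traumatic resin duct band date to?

Total rings = 585 + 227 = 812.
812 − 572 = 240 rings lie beyond the traumatic resin duct band toward the bark edge.
Excluding 6 false rings: 240 − 6 = 234.
1985 − 234 = 1751 CE.

1751 CE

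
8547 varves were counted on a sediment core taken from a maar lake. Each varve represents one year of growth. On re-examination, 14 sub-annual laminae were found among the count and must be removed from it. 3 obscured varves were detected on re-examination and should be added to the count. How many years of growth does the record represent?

Adjusted count: 8547 − 14 + 3 = 8536 varves.
With a one-to-one varve periodicity this is 8536 years.

8536 years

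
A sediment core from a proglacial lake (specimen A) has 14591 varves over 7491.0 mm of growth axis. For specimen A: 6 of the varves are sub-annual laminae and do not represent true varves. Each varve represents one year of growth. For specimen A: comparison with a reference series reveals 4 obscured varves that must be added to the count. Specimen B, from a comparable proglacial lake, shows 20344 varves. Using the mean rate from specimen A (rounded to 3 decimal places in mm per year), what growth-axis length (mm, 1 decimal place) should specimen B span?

Specimen A: after corrections the count is 14591 − 6 + 4 = 14589 varves.
A: 7491.0 mm over 14589 years gives 7491.0 / 14589 ≈ 0.513 mm/yr.
For B, 0.513 mm/year × 20344 years = 10436.5 mm.

10436.5 mm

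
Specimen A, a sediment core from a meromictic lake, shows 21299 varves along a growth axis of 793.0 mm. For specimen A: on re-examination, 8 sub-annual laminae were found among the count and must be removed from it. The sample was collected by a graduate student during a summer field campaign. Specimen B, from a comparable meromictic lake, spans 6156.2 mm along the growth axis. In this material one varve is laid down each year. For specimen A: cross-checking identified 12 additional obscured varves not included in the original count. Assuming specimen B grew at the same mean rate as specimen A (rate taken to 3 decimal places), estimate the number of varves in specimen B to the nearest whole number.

166384 varves

Specimen A: correcting the raw count gives 21299 − 8 + 12 = 21303 true varves.
A: 793.0 mm over 21303 years gives 793.0 / 21303 ≈ 0.037 mm per year.
For B, 6156.2 / 0.037 = 166383.78 years ≈ 166384 varves.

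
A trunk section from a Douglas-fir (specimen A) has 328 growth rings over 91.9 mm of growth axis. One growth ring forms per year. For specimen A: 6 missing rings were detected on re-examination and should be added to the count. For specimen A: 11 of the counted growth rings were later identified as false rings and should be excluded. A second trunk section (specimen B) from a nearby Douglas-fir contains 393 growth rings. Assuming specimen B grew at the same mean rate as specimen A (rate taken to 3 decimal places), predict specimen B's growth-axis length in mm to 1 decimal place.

112.0 mm

Specimen A: adjusted count: 328 − 11 + 6 = 323 growth rings.
A: Extension rate ≈ 91.9 / 323 = 0.285 mm/yr.
B's length ≈ 0.285 × 393 = 112.0 mm.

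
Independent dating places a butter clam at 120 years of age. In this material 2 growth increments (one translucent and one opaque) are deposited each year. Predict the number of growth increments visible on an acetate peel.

With 2 growth increments per year, 120 years would produce 120 × 2 = 240 growth increments.
So 240 growth increments should be present.

240 growth increments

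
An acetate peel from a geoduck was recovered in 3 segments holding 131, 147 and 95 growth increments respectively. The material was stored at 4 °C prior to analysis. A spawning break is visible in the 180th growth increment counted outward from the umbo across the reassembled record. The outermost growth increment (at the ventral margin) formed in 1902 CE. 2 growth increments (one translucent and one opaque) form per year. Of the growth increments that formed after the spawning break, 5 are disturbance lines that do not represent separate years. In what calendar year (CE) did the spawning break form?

1808 CE

Total growth increments = 131 + 147 + 95 = 373.
373 − 180 = 193 growth increments lie beyond the spawning break toward the ventral margin.
193 − 5 false = 188 true growth increments after the spawning break.
With 2 growth increments per year, 188 / 2 = 94 years.
The growth increment at the ventral margin is 1902 CE, so the spawning break dates to 1902 − 94 = 1808 CE.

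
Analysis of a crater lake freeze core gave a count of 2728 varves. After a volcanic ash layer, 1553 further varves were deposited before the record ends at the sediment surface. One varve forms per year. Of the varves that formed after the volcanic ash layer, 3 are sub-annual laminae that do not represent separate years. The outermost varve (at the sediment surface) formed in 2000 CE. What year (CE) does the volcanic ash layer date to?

1553 varves formed after the volcanic ash layer.
Excluding 3 false varves: 1553 − 3 = 1550.
Counting back 1550 years from 2000 CE places the volcanic ash layer in 2000 − 1550 = 450 CE.

450 CE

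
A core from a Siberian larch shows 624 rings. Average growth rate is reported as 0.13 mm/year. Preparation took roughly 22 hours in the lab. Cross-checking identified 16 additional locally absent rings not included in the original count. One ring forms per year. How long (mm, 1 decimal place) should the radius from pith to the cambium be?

83.2 mm

After corrections the count is 624 + 16 = 640 rings.
Predicted length = 0.13 mm/year × 640 years = 83.2 mm.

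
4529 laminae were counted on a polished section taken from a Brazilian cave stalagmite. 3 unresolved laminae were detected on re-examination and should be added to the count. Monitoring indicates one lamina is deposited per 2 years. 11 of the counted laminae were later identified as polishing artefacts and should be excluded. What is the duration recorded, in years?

9042 yr

After corrections the count is 4529 − 11 + 3 = 4521 laminae.
Multiplying by 2 years per lamina: 4521 × 2 = 9042 years.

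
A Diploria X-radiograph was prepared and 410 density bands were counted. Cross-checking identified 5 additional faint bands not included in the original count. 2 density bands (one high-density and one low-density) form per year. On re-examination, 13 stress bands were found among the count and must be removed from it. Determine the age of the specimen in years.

201 years

True density band count = 410 − 13 + 5 = 402.
With 2 density bands per year, 402 / 2 = 201 years.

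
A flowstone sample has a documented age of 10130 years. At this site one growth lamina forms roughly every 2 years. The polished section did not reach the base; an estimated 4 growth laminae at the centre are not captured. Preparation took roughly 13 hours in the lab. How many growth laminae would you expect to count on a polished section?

Expected growth laminae: 10130 / 2 = 5065.
Less the 4 uncaptured growth laminae: 5065 − 4 = 5061.

5061 growth laminae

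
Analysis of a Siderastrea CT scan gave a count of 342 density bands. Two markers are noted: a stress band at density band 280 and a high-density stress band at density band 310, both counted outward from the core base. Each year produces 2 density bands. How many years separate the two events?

Separation: 310 − 280 = 30 density bands.
Dividing by 2 density bands per year: 30 / 2 = 15 years.

15 yr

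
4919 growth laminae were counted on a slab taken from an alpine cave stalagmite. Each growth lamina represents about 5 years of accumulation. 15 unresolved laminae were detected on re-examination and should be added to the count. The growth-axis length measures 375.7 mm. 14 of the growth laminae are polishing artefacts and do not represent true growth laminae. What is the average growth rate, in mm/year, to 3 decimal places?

Correcting the raw count gives 4919 − 14 + 15 = 4920 true growth laminae.
Multiplying by 5 years per growth lamina: 4920 × 5 = 24600 years.
Extension rate ≈ 375.7 / 24600 = 0.015 mm/year.

0.015 mm/year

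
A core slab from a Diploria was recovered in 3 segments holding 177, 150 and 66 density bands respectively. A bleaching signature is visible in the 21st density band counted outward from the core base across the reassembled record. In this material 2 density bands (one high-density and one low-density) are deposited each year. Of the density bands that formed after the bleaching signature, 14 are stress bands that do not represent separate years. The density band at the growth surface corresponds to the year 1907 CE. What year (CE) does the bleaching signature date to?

1728 CE

Total density bands = 177 + 150 + 66 = 393.
The bleaching signature sits at density band 21 from the core base, so 393 − 21 = 372 density bands formed after it.
Excluding 14 false density bands: 372 − 14 = 358.
358 density bands at 2 per year is 358 / 2 = 179 years.
1907 − 179 = 1728 CE.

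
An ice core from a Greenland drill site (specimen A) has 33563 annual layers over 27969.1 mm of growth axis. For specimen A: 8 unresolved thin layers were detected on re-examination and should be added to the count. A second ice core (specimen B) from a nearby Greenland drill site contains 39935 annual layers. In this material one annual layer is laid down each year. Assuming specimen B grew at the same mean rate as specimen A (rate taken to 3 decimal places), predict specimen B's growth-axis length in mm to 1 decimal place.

33265.9 mm

Specimen A: true annual layer count = 33563 + 8 = 33571.
A: Extension rate ≈ 27969.1 / 33571 = 0.833 mm/yr.
For B, 0.833 mm/year × 39935 years = 33265.9 mm.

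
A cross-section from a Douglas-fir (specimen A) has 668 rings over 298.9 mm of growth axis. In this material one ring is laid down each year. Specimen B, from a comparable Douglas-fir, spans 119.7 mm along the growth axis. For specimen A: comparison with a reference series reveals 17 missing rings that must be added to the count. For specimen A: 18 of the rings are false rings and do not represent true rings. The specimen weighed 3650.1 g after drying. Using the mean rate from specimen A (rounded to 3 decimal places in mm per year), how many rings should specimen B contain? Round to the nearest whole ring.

Specimen A: correcting the raw count gives 668 − 18 + 17 = 667 true rings.
A: 298.9 mm over 667 years gives 298.9 / 667 ≈ 0.448 mm/yr.
For B, 119.7 / 0.448 = 267.19 years ≈ 267 rings.

267 rings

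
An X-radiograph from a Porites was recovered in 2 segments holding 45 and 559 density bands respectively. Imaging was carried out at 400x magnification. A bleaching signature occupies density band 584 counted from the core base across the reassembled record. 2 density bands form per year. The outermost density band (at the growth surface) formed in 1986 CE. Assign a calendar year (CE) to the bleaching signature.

Total density bands = 45 + 559 = 604.
604 − 584 = 20 density bands lie beyond the bleaching signature toward the growth surface.
With 2 density bands per year, 20 / 2 = 10 years.
Counting back 10 years from 1986 CE places the bleaching signature in 1986 − 10 = 1976 CE.

1976 CE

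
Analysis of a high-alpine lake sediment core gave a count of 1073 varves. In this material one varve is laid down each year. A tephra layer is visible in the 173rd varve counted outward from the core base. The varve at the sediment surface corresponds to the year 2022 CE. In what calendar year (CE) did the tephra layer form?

1122 CE

Between varve 173 and the sediment surface there are 1073 − 173 = 900 varves.
2022 − 900 = 1122 CE.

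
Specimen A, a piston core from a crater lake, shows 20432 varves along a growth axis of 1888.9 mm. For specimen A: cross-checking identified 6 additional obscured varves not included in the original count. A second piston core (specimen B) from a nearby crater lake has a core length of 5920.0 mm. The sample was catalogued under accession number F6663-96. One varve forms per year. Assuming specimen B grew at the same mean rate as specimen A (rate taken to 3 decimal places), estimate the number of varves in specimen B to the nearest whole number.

Specimen A: true varve count = 20432 + 6 = 20438.
A: Extension rate ≈ 1888.9 / 20438 = 0.092 mm/yr.
Specimen B: 5920.0 mm / 0.092 mm per year = 64347.83 years ≈ 64348 varves.

64348 varves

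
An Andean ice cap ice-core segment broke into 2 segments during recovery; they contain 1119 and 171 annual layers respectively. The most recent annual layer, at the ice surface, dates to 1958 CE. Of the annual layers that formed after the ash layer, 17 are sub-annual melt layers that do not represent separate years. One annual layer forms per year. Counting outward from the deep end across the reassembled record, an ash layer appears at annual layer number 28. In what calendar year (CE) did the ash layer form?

Total annual layers = 1119 + 171 = 1290.
1290 − 28 = 1262 annual layers lie beyond the ash layer toward the ice surface.
1262 − 17 false = 1245 true annual layers after the ash layer.
1958 − 1245 = 713 CE.

713 CE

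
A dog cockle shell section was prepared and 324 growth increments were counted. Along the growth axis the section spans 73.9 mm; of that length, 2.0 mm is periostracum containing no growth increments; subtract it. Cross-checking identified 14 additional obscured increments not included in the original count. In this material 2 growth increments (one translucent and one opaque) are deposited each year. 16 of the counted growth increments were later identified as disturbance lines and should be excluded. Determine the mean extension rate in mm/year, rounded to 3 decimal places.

After corrections the count is 324 − 16 + 14 = 322 growth increments.
Dividing by 2 growth increments per year: 322 / 2 = 161 years.
The growth record spans 73.9 − 2.0 = 71.9 mm.
Mean rate = 71.9 mm / 161 years ≈ 0.447 mm/year.

0.447 mm/year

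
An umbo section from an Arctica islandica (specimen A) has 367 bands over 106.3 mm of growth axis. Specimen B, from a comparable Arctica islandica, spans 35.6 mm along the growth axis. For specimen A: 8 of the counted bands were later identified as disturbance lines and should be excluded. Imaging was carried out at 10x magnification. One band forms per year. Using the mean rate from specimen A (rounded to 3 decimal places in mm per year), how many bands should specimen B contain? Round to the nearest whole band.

Specimen A: true band count = 367 − 8 = 359.
A: Mean rate = 106.3 mm / 359 years ≈ 0.296 mm per year.
B spans 35.6 / 0.296 = 120.27 years ≈ 120 bands.

120 bands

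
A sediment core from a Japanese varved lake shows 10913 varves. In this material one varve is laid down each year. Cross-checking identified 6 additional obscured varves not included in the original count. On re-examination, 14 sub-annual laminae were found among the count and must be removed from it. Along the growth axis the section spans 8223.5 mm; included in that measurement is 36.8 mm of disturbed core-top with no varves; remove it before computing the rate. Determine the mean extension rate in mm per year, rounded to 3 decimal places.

Correcting the raw count gives 10913 − 14 + 6 = 10905 true varves.
Removing the 36.8 mm offcut leaves 8223.5 − 36.8 = 8186.7 mm.
8186.7 mm over 10905 years gives 8186.7 / 10905 ≈ 0.751 mm per year.

0.751 mm per year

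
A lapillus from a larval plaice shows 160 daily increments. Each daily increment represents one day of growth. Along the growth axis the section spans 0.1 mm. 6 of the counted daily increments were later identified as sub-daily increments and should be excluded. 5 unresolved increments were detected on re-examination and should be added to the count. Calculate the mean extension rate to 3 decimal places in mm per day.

True daily increment count = 160 − 6 + 5 = 159.
Extension rate ≈ 0.1 / 159 = 0.001 mm per day.

0.001 mm per day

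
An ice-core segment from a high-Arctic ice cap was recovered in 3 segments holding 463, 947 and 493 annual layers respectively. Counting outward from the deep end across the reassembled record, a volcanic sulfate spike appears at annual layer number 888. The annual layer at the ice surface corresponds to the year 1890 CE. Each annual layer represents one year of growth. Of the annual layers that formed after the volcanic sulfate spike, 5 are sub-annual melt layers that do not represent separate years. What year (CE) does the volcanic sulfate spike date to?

Total annual layers = 463 + 947 + 493 = 1903.
Between annual layer 888 and the ice surface there are 1903 − 888 = 1015 annual layers.
Excluding 5 false annual layers: 1015 − 5 = 1010.
The annual layer at the ice surface is 1890 CE, so the volcanic sulfate spike dates to 1890 − 1010 = 880 CE.

880 CE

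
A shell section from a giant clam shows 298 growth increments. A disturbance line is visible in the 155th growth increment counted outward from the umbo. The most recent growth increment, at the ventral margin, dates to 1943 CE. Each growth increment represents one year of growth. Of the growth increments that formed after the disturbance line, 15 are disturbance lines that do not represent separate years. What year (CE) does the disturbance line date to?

1815 CE

298 − 155 = 143 growth increments lie beyond the disturbance line toward the ventral margin.
143 − 15 false = 128 true growth increments after the disturbance line.
1943 − 128 = 1815 CE.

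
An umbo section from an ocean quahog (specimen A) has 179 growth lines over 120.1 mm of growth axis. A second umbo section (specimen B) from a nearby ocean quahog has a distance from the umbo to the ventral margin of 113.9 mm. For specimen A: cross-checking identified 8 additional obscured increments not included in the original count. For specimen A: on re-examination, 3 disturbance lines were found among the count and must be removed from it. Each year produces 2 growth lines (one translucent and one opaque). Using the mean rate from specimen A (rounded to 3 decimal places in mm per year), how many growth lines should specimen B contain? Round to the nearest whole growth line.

175 growth lines

Specimen A: after corrections the count is 179 − 3 + 8 = 184 growth lines.
Specimen A: with 2 growth lines per year, 184 / 2 = 92 years.
A: Mean rate = 120.1 mm / 92 years ≈ 1.305 mm/yr.
Specimen B: 113.9 mm / 1.305 mm per year = 87.28 years; at 2 growth lines per year that is 87.28 × 2 ≈ 175 growth lines.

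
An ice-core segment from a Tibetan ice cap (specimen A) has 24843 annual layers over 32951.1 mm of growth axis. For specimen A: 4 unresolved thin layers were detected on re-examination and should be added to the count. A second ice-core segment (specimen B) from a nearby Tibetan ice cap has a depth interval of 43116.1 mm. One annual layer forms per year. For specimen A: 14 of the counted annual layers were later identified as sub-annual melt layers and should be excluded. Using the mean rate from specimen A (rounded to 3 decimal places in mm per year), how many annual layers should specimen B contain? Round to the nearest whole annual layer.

Specimen A: true annual layer count = 24843 − 14 + 4 = 24833.
A: Extension rate ≈ 32951.1 / 24833 = 1.327 mm/year.
For B, 43116.1 / 1.327 = 32491.41 years ≈ 32491 annual layers.

32491 annual layers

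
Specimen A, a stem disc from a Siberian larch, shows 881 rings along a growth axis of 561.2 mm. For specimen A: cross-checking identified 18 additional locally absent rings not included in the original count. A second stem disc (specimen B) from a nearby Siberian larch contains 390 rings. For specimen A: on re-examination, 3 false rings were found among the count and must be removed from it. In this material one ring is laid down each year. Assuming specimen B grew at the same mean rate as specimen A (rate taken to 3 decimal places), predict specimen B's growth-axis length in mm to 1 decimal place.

244.1 mm

Specimen A: correcting the raw count gives 881 − 3 + 18 = 896 true rings.
A: Extension rate ≈ 561.2 / 896 = 0.626 mm/yr.
For B, 0.626 mm/year × 390 years = 244.1 mm.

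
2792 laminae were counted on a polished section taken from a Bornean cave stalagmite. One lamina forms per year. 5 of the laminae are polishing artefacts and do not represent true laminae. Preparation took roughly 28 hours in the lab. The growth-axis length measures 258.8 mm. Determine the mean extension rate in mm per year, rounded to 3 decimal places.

Adjusted count: 2792 − 5 = 2787 laminae.
Extension rate ≈ 258.8 / 2787 = 0.093 mm per year.

0.093 mm per year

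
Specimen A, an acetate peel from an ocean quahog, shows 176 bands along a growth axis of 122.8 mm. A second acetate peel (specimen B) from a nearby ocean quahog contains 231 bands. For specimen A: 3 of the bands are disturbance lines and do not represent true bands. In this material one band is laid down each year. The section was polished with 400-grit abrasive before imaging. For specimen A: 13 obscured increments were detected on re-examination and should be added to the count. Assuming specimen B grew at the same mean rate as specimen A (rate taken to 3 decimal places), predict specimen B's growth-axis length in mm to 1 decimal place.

152.5 mm

Specimen A: true band count = 176 − 3 + 13 = 186.
A: Extension rate ≈ 122.8 / 186 = 0.660 mm/year.
B's length ≈ 0.660 × 231 = 152.5 mm.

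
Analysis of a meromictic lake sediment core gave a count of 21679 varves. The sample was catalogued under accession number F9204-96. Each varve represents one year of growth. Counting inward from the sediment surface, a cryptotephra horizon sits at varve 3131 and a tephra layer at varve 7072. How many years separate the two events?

7072 − 3131 = 3941 varves lie between the two events.
One varve per year makes the interval 3941 years.

3941 yr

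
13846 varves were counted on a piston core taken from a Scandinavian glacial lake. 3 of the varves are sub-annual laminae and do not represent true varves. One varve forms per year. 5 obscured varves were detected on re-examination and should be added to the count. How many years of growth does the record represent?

Adjusted count: 13846 − 3 + 5 = 13848 varves.
At one varve per year, that is 13848 years.

13848 yr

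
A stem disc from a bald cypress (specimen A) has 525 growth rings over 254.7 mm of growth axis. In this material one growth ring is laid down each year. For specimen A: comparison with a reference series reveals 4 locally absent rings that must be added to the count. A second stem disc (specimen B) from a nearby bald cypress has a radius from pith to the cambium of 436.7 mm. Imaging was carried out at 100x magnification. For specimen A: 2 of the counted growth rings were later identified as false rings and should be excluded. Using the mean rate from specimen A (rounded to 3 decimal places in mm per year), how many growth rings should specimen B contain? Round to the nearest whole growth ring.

Specimen A: correcting the raw count gives 525 − 2 + 4 = 527 true growth rings.
A: Extension rate ≈ 254.7 / 527 = 0.483 mm/yr.
B spans 436.7 / 0.483 = 904.14 years ≈ 904 growth rings.

904 growth rings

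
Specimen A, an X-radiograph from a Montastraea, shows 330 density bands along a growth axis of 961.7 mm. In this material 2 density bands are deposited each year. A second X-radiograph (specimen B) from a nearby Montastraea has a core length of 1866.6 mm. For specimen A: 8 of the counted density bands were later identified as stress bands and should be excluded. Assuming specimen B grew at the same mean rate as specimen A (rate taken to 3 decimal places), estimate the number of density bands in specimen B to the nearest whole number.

625 density bands

Specimen A: true density band count = 330 − 8 = 322.
Specimen A: with 2 density bands per year, 322 / 2 = 161 years.
A: 961.7 mm over 161 years gives 961.7 / 161 ≈ 5.973 mm/yr.
B spans 1866.6 / 5.973 = 312.51 years; at 2 density bands per year that is 312.51 × 2 ≈ 625 density bands.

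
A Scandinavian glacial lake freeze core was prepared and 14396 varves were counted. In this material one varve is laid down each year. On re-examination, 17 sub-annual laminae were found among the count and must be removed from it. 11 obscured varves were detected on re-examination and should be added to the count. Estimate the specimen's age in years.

Correcting the raw count gives 14396 − 17 + 11 = 14390 true varves.
With a one-to-one varve periodicity this is 14390 years.

14390 years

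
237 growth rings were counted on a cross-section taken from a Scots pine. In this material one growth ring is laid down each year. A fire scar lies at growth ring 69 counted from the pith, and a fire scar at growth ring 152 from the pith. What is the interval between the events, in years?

152 − 69 = 83 growth rings lie between the two events.
That is 83 years at one growth ring per year.

83 years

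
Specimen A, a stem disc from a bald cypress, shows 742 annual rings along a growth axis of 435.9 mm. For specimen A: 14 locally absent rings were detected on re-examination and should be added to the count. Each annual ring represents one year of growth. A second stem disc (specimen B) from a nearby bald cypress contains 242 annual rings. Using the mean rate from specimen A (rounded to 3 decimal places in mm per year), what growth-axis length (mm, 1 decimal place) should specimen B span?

139.6 mm

Specimen A: after corrections the count is 742 + 14 = 756 annual rings.
A: Extension rate ≈ 435.9 / 756 = 0.577 mm/year.
Length of B = 0.577 × 242 = 139.6 mm.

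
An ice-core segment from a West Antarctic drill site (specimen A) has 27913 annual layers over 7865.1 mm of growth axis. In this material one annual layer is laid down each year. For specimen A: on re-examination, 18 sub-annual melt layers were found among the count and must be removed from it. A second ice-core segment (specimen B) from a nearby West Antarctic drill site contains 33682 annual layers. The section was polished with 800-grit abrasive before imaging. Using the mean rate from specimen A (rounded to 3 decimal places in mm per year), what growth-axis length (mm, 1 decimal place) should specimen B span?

Specimen A: correcting the raw count gives 27913 − 18 = 27895 true annual layers.
A: Mean rate = 7865.1 mm / 27895 years ≈ 0.282 mm/year.
B's length ≈ 0.282 × 33682 = 9498.3 mm.

9498.3 mm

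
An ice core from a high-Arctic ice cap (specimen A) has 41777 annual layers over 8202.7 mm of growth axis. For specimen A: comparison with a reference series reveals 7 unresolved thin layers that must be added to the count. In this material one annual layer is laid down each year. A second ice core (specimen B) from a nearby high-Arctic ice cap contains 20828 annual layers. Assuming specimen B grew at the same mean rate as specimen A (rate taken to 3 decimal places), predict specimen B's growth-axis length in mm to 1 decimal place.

4082.3 mm

Specimen A: after corrections the count is 41777 + 7 = 41784 annual layers.
A: Extension rate ≈ 8202.7 / 41784 = 0.196 mm/yr.
Length of B = 0.196 × 20828 = 4082.3 mm.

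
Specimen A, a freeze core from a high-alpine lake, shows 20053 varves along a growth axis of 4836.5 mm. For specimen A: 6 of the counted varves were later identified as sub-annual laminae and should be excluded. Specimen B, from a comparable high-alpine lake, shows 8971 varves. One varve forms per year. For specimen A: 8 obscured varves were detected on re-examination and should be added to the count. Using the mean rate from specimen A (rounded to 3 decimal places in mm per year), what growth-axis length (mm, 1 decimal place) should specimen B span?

Specimen A: after corrections the count is 20053 − 6 + 8 = 20055 varves.
A: Extension rate ≈ 4836.5 / 20055 = 0.241 mm/yr.
B's length ≈ 0.241 × 8971 = 2162.0 mm.

2162.0 mm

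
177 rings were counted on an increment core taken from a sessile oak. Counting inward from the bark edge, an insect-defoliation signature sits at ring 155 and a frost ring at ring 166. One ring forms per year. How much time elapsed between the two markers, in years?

11 yr

166 − 155 = 11 rings lie between the two events.
At one ring per year, 11 years elapsed between them.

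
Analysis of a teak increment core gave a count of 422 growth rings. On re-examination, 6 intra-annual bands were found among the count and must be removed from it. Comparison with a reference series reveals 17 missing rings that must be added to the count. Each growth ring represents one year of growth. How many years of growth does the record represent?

433 years

True growth ring count = 422 − 6 + 17 = 433.
With a one-to-one growth ring periodicity this is 433 years.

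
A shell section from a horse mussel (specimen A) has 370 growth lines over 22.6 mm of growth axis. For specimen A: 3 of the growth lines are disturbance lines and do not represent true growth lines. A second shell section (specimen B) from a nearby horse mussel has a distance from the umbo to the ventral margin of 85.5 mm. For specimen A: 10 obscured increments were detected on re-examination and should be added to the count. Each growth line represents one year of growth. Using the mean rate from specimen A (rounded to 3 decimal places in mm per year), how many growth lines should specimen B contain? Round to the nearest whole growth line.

1425 growth lines

Specimen A: after corrections the count is 370 − 3 + 10 = 377 growth lines.
A: Mean rate = 22.6 mm / 377 years ≈ 0.060 mm/yr.
For B, 85.5 / 0.060 = 1425.00 years ≈ 1425 growth lines.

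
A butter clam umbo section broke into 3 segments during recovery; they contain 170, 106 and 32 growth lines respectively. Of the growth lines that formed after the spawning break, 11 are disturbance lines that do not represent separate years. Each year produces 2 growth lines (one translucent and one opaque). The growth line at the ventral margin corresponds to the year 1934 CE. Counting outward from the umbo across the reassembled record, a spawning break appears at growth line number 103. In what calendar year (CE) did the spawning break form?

Total growth lines = 170 + 106 + 32 = 308.
The spawning break sits at growth line 103 from the umbo, so 308 − 103 = 205 growth lines formed after it.
205 − 11 false = 194 true growth lines after the spawning break.
194 growth lines at 2 per year is 194 / 2 = 97 years.
Counting back 97 years from 1934 CE places the spawning break in 1934 − 97 = 1837 CE.

1837 CE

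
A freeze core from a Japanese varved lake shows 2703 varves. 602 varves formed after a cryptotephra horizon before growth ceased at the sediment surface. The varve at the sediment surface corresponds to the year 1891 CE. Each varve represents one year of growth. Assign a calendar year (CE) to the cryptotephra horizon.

602 varves formed after the cryptotephra horizon.
Counting back 602 years from 1891 CE places the cryptotephra horizon in 1891 − 602 = 1289 CE.

1289 CE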